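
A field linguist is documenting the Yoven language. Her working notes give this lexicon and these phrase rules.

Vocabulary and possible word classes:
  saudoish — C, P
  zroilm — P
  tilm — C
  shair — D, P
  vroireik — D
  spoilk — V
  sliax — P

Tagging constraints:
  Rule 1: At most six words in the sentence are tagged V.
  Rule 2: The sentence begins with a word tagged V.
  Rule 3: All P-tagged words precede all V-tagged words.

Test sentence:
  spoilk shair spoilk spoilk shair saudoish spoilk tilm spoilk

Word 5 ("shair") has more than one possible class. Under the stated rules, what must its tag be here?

Candidates per position — 1:spoilk {V}; 2:shair {D,P}; 3:spoilk {V}; 4:spoilk {V}; 5:shair {D,P}; 6:saudoish {C,P}; 7:spoilk {V}; 8:tilm {C}; 9:spoilk {V}.
Word 2 cannot be P — rule 3 would then fail for every completion. It is D.
Word 5 cannot be P — rule 3 would then fail for every completion. It is D.
Word 6 cannot be P — rule 3 would then fail for every completion. It is C.
That leaves exactly one tagging: V D V V D C V C V.
Checking: rule 1 holds; rule 2 holds; rule 3 holds.

D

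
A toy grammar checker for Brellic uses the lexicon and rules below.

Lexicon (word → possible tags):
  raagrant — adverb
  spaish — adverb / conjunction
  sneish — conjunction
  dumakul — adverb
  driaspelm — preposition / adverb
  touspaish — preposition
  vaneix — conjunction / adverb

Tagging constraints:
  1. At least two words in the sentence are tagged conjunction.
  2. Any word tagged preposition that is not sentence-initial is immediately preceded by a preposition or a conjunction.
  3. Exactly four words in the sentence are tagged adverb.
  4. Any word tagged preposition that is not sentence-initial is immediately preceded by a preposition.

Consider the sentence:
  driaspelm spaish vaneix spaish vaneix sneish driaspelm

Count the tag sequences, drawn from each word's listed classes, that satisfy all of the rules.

10

Candidates per position — 1:driaspelm {preposition,adverb}; 2:spaish {adverb,conjunction}; 3:vaneix {conjunction,adverb}; 4:spaish {adverb,conjunction}; 5:vaneix {conjunction,adverb}; 6:sneish {conjunction}; 7:driaspelm {preposition,adverb}.
There are 64 candidate sequences in total.
Checking each against the rules leaves 10 sequences.
Count = 10.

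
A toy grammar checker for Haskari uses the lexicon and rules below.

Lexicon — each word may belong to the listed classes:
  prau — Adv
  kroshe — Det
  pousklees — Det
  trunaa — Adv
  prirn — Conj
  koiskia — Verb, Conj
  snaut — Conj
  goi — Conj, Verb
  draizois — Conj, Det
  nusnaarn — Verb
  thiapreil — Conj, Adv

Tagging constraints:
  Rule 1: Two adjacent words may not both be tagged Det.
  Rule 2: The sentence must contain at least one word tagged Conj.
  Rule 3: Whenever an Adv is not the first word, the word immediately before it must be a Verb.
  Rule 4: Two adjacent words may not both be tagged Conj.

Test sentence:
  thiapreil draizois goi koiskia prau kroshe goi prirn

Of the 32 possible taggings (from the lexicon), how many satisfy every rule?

5

Candidates per position — 1:thiapreil {Conj,Adv}; 2:draizois {Conj,Det}; 3:goi {Conj,Verb}; 4:koiskia {Verb,Conj}; 5:prau {Adv}; 6:kroshe {Det}; 7:goi {Conj,Verb}; 8:prirn {Conj}.
There are 32 candidate sequences in total.
The sequences that satisfy every rule: Conj Det Conj Verb Adv Det Verb Conj; Conj Det Verb Verb Adv Det Verb Conj; Adv Conj Verb Verb Adv Det Verb Conj; Adv Det Conj Verb Adv Det Verb Conj; Adv Det Verb Verb Adv Det Verb Conj.
Count = 5.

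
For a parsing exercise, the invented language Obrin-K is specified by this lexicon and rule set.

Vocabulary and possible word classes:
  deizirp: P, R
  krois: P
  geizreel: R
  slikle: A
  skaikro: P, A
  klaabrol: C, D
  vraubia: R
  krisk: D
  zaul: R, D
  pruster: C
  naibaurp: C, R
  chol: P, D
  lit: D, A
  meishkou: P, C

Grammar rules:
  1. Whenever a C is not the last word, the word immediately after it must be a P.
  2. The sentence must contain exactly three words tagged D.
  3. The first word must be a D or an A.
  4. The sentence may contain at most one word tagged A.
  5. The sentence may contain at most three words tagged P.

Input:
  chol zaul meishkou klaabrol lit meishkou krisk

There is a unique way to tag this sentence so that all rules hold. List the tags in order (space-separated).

Candidates per position — 1:chol {P,D}; 2:zaul {R,D}; 3:meishkou {P,C}; 4:klaabrol {C,D}; 5:lit {D,A}; 6:meishkou {P,C}; 7:krisk {D}.
At position 1, choosing P makes rule 3 impossible to satisfy; hence D.
At position 3, choosing C makes rule 1 impossible to satisfy; hence P.
At position 4, choosing C makes rule 1 impossible to satisfy; hence D.
At position 5, choosing D makes rule 2 impossible to satisfy; hence A.
At position 6, choosing C makes rule 1 impossible to satisfy; hence P.
At position 2, choosing D makes rule 2 impossible to satisfy; hence R.
The unique satisfying tagging is: D R P D A P D.
Rule-by-rule: rule 1 satisfied; rule 2 satisfied; rule 3 satisfied; rule 4 satisfied; rule 5 satisfied.

D R P D A P D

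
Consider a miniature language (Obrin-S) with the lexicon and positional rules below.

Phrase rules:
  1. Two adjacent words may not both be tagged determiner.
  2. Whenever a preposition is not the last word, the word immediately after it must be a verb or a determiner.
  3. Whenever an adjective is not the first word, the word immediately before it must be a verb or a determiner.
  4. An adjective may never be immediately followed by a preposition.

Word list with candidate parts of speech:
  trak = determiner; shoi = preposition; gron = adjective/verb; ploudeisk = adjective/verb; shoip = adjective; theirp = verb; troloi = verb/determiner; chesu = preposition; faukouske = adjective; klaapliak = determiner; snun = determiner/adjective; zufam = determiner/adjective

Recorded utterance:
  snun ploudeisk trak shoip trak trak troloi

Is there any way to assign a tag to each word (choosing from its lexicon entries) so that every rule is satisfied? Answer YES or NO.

Candidates per position — 1:snun {determiner,adjective}; 2:ploudeisk {adjective,verb}; 3:trak {determiner}; 4:shoip {adjective}; 5:trak {determiner}; 6:trak {determiner}; 7:troloi {verb,determiner}.
Rule 1 cannot be satisfied by any choice of tags from the lexicon.
So there is no consistent tagging.

NO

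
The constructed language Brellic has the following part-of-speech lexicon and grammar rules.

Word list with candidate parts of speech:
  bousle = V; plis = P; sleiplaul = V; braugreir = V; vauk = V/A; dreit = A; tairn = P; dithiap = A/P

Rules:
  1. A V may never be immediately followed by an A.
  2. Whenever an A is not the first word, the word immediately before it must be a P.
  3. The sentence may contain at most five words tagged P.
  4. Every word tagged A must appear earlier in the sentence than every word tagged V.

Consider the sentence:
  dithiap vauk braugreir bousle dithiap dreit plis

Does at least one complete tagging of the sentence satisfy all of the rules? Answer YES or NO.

NO

Candidates per position — 1:dithiap {A,P}; 2:vauk {V,A}; 3:braugreir {V}; 4:bousle {V}; 5:dithiap {A,P}; 6:dreit {A}; 7:plis {P}.
Rule 4 cannot be satisfied by any choice of tags from the lexicon.
So there is no consistent tagging.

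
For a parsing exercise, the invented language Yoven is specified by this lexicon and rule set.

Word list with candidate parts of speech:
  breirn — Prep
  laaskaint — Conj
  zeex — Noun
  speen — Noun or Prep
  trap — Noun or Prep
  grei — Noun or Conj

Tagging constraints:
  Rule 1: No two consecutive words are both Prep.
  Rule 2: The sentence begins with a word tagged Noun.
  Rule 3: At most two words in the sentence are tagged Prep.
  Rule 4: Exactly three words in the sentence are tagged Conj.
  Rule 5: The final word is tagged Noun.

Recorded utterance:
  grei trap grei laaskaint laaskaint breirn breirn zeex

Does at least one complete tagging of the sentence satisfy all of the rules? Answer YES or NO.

Candidates per position — 1:grei {Noun,Conj}; 2:trap {Noun,Prep}; 3:grei {Noun,Conj}; 4:laaskaint {Conj}; 5:laaskaint {Conj}; 6:breirn {Prep}; 7:breirn {Prep}; 8:zeex {Noun}.
Rule 1 cannot be satisfied by any choice of tags from the lexicon.
So there is no consistent tagging.

NO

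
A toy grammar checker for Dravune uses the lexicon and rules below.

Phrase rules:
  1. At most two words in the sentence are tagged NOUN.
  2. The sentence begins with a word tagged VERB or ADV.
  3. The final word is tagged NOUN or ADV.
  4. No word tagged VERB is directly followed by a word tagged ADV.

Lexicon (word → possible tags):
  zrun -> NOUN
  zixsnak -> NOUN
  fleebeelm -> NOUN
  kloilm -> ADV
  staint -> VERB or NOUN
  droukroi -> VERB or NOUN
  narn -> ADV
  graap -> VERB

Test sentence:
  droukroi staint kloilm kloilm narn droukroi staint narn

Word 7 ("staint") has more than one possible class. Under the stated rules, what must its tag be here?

NOUN

Candidates per position — 1:droukroi {VERB,NOUN}; 2:staint {VERB,NOUN}; 3:kloilm {ADV}; 4:kloilm {ADV}; 5:narn {ADV}; 6:droukroi {VERB,NOUN}; 7:staint {VERB,NOUN}; 8:narn {ADV}.
Position 1: NOUN is ruled out by rule 2; that leaves VERB.
Position 2: VERB is ruled out by rule 4; that leaves NOUN.
Position 7: VERB is ruled out by rule 4; that leaves NOUN.
Position 6: NOUN is ruled out by rule 1; that leaves VERB.
The unique satisfying tagging is: VERB NOUN ADV ADV ADV VERB NOUN ADV.
Rule-by-rule: rule 1 ✓; rule 2 ✓; rule 3 ✓; rule 4 ✓.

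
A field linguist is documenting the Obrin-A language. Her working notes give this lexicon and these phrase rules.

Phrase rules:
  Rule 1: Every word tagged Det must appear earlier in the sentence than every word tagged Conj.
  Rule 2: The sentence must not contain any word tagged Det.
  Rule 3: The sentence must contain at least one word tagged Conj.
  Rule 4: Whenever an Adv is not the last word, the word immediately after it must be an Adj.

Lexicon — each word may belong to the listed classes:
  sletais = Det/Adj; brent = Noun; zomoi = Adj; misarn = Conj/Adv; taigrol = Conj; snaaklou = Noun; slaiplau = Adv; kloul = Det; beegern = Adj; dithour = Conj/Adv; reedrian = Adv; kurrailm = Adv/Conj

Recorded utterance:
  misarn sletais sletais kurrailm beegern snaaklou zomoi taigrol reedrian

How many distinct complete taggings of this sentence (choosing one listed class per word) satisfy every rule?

Candidates per position — 1:misarn {Conj,Adv}; 2:sletais {Det,Adj}; 3:sletais {Det,Adj}; 4:kurrailm {Adv,Conj}; 5:beegern {Adj}; 6:snaaklou {Noun}; 7:zomoi {Adj}; 8:taigrol {Conj}; 9:reedrian {Adv}.
There are 16 candidate sequences in total.
The sequences that satisfy every rule: Conj Adj Adj Adv Adj Noun Adj Conj Adv; Conj Adj Adj Conj Adj Noun Adj Conj Adv; Adv Adj Adj Adv Adj Noun Adj Conj Adv; Adv Adj Adj Conj Adj Noun Adj Conj Adv.
Count = 4.

4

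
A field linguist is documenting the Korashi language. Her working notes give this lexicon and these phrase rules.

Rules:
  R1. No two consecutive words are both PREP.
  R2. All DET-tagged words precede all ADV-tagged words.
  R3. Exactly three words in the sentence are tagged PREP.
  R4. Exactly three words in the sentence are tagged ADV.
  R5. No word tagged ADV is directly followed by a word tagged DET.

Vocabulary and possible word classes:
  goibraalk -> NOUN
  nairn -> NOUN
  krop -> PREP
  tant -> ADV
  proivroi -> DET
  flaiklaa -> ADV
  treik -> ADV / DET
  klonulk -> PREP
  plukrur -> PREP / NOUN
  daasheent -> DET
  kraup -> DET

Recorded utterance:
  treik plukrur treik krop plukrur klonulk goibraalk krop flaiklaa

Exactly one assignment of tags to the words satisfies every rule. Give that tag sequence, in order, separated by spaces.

ADV NOUN ADV PREP NOUN PREP NOUN PREP ADV

Candidates per position — 1:treik {ADV,DET}; 2:plukrur {PREP,NOUN}; 3:treik {ADV,DET}; 4:krop {PREP}; 5:plukrur {PREP,NOUN}; 6:klonulk {PREP}; 7:goibraalk {NOUN}; 8:krop {PREP}; 9:flaiklaa {ADV}.
Position 1: tagging it DET would leave rule 4 unsatisfiable, so it must be ADV.
Position 2: tagging it PREP would leave rule 3 unsatisfiable, so it must be NOUN.
Position 3: tagging it DET would leave rule 2 unsatisfiable, so it must be ADV.
Position 5: tagging it PREP would leave rule 1 unsatisfiable, so it must be NOUN.
The only consistent sequence is: ADV NOUN ADV PREP NOUN PREP NOUN PREP ADV.
Rule-by-rule: rule 1 holds; rule 2 holds; rule 3 holds; rule 4 holds; rule 5 holds.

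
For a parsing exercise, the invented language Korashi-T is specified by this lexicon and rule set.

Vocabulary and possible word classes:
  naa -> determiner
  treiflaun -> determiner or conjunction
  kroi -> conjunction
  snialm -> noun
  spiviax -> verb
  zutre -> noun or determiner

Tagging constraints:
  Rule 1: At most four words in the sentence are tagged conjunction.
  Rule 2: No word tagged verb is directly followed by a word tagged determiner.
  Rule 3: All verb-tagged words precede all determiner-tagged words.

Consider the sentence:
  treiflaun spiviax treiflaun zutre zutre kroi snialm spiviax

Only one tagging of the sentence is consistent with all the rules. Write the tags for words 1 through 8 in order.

conjunction verb conjunction noun noun conjunction noun verb

Candidates per position — 1:treiflaun {determiner,conjunction}; 2:spiviax {verb}; 3:treiflaun {determiner,conjunction}; 4:zutre {noun,determiner}; 5:zutre {noun,determiner}; 6:kroi {conjunction}; 7:snialm {noun}; 8:spiviax {verb}.
At position 1, choosing determiner makes rule 3 impossible to satisfy; hence conjunction.
At position 3, choosing determiner makes rule 2 impossible to satisfy; hence conjunction.
At position 4, choosing determiner makes rule 3 impossible to satisfy; hence noun.
At position 5, choosing determiner makes rule 3 impossible to satisfy; hence noun.
The unique satisfying tagging is: conjunction verb conjunction noun noun conjunction noun verb.
Check: rule 1 holds; rule 2 holds; rule 3 holds.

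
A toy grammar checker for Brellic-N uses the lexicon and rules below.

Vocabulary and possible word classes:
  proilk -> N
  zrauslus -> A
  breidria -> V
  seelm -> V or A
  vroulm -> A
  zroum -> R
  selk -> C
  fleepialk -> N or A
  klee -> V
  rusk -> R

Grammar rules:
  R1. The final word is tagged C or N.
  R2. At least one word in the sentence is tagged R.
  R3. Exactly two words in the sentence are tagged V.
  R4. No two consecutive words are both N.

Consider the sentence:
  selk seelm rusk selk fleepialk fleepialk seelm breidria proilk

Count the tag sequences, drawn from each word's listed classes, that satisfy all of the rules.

Candidates per position — 1:selk {C}; 2:seelm {V,A}; 3:rusk {R}; 4:selk {C}; 5:fleepialk {N,A}; 6:fleepialk {N,A}; 7:seelm {V,A}; 8:breidria {V}; 9:proilk {N}.
There are 16 candidate sequences in total.
Checking each against the rules leaves 6 sequences.
Count = 6.

6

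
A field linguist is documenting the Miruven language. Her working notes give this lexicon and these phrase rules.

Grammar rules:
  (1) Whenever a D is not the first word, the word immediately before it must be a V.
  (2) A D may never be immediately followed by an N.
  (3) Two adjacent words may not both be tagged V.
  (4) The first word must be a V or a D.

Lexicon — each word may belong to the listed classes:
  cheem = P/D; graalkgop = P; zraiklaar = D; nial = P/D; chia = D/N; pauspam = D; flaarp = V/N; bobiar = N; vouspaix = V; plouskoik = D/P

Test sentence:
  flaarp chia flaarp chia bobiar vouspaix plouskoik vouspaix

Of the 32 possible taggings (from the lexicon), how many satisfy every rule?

6

Candidates per position — 1:flaarp {V,N}; 2:chia {D,N}; 3:flaarp {V,N}; 4:chia {D,N}; 5:bobiar {N}; 6:vouspaix {V}; 7:plouskoik {D,P}; 8:vouspaix {V}.
There are 32 candidate sequences in total.
Checking each against the rules leaves 6 sequences.
Count = 6.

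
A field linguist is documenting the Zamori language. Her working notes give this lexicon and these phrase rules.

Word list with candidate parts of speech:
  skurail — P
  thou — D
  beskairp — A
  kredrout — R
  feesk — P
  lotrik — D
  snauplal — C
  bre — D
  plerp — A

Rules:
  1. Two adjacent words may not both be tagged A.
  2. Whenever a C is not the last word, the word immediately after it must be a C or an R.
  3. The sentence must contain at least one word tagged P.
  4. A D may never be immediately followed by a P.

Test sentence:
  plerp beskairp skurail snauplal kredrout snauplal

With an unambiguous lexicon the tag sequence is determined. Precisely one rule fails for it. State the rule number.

Fixed tagging: A A P C R C.
Checking each rule: R1 fail, R2 pass, R3 pass, R4 pass.
Only rule 1 fails.

1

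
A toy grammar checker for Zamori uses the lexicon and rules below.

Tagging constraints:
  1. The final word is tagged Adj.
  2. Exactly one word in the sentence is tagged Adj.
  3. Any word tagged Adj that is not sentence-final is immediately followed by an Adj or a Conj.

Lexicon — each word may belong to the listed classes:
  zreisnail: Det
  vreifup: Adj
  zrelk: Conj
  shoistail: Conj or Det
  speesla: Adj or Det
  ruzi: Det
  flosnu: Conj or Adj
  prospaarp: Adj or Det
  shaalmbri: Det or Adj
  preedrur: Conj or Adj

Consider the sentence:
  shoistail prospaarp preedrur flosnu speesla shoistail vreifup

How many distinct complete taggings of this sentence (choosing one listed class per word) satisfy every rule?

4

Candidates per position — 1:shoistail {Conj,Det}; 2:prospaarp {Adj,Det}; 3:preedrur {Conj,Adj}; 4:flosnu {Conj,Adj}; 5:speesla {Adj,Det}; 6:shoistail {Conj,Det}; 7:vreifup {Adj}.
There are 64 candidate sequences in total.
The sequences that satisfy every rule: Conj Det Conj Conj Det Conj Adj; Conj Det Conj Conj Det Det Adj; Det Det Conj Conj Det Conj Adj; Det Det Conj Conj Det Det Adj.
Count = 4.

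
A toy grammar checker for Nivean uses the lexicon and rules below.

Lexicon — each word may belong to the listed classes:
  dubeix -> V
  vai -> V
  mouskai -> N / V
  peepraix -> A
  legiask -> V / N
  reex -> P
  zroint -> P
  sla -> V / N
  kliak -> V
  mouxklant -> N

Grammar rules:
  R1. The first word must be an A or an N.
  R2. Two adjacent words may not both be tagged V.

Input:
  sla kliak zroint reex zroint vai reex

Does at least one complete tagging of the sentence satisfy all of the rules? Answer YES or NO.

YES

Candidates per position — 1:sla {V,N}; 2:kliak {V}; 3:zroint {P}; 4:reex {P}; 5:zroint {P}; 6:vai {V}; 7:reex {P}.
One satisfying assignment: N V P P P V P.
Verifying each rule — rule 1 ok; rule 2 ok.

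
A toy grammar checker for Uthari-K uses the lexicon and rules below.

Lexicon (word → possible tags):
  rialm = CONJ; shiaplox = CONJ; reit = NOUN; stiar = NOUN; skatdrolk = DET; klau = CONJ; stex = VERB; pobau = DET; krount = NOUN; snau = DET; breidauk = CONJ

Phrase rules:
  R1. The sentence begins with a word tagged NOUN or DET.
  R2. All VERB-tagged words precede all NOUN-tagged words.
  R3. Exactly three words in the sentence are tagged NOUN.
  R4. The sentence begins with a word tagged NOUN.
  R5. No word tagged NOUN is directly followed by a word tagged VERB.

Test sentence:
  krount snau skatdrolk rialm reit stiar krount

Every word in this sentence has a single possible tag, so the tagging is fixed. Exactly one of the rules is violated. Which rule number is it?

Fixed tagging: NOUN DET DET CONJ NOUN NOUN NOUN.
Applying the rules: R1 ✓, R2 ✓, R3 ✗, R4 ✓, R5 ✓.
Only rule 3 fails.

3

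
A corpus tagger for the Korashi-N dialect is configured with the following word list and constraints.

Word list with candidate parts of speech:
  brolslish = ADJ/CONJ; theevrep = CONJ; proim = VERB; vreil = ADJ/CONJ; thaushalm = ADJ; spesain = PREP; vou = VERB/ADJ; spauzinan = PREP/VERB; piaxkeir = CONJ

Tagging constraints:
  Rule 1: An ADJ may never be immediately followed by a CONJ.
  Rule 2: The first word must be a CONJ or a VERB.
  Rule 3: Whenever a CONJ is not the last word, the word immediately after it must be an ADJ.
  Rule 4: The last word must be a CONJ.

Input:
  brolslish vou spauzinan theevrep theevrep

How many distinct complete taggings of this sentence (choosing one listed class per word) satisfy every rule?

0

Candidates per position — 1:brolslish {ADJ,CONJ}; 2:vou {VERB,ADJ}; 3:spauzinan {PREP,VERB}; 4:theevrep {CONJ}; 5:theevrep {CONJ}.
There are 8 candidate sequences in total.
Rule 3 cannot be satisfied by any choice of tags from the lexicon.
So there is no consistent tagging.
Count = 0.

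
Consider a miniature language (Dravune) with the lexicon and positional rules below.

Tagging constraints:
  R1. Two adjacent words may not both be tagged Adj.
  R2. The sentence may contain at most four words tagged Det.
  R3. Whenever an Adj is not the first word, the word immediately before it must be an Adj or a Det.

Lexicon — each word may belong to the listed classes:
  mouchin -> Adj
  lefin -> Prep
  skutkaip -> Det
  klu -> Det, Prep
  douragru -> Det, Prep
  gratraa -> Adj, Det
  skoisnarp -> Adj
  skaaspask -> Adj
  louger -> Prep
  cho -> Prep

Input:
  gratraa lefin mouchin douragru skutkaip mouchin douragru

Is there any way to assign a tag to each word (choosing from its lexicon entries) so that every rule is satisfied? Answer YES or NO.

NO

Candidates per position — 1:gratraa {Adj,Det}; 2:lefin {Prep}; 3:mouchin {Adj}; 4:douragru {Det,Prep}; 5:skutkaip {Det}; 6:mouchin {Adj}; 7:douragru {Det,Prep}.
Rule 3 cannot be satisfied by any choice of tags from the lexicon.
So there is no consistent tagging.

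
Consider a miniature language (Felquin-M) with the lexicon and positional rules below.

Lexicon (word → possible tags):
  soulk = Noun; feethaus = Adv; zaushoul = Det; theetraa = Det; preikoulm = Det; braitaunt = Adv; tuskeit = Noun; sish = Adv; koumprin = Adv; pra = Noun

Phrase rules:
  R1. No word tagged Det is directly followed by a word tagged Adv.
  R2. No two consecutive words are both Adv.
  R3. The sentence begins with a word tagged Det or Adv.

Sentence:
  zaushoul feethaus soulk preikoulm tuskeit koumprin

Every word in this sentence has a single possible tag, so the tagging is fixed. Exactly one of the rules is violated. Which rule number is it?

1

Fixed tagging: Det Adv Noun Det Noun Adv.
Rule check: R1 fail, R2 pass, R3 pass.
Only rule 1 fails.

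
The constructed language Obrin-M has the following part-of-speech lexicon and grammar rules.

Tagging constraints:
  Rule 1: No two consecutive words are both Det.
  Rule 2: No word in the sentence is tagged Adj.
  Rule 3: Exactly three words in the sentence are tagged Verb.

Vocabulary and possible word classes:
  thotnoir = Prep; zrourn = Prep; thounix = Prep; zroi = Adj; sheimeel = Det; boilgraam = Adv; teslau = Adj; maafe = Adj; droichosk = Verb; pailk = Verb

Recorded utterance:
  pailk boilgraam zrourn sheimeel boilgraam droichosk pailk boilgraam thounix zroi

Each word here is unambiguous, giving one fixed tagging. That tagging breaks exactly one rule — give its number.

Fixed tagging: Verb Adv Prep Det Adv Verb Verb Adv Prep Adj.
Rule check: R1 pass, R2 fail, R3 pass.
Only rule 2 fails.

2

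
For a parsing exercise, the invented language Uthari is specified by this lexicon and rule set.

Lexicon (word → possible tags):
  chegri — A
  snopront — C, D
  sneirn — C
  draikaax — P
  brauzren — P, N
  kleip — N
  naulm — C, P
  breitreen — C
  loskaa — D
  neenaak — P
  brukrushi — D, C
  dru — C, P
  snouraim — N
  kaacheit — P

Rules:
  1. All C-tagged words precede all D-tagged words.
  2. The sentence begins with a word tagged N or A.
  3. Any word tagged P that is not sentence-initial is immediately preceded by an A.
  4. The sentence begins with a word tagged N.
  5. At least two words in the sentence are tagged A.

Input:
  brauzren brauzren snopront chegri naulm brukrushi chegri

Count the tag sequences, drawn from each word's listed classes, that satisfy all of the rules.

Candidates per position — 1:brauzren {P,N}; 2:brauzren {P,N}; 3:snopront {C,D}; 4:chegri {A}; 5:naulm {C,P}; 6:brukrushi {D,C}; 7:chegri {A}.
There are 32 candidate sequences in total.
The sequences that satisfy every rule: N N C A C D A; N N C A C C A; N N C A P D A; N N C A P C A; N N D A P D A.
Count = 5.

5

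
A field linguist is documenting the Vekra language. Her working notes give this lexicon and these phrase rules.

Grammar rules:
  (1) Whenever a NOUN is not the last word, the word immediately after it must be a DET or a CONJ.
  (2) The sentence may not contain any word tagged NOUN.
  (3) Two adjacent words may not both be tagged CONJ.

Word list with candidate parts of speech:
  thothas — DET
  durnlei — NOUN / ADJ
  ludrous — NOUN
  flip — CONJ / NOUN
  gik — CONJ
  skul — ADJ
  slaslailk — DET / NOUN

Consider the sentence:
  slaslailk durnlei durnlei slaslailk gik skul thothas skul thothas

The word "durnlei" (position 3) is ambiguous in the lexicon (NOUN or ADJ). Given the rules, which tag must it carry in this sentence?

ADJ

Candidates per position — 1:slaslailk {DET,NOUN}; 2:durnlei {NOUN,ADJ}; 3:durnlei {NOUN,ADJ}; 4:slaslailk {DET,NOUN}; 5:gik {CONJ}; 6:skul {ADJ}; 7:thothas {DET}; 8:skul {ADJ}; 9:thothas {DET}.
Word 1 cannot be NOUN — rule 1 would then fail for every completion. It is DET.
Word 2 cannot be NOUN — rule 1 would then fail for every completion. It is ADJ.
Word 3 cannot be NOUN — rule 2 would then fail for every completion. It is ADJ.
Word 4 cannot be NOUN — rule 2 would then fail for every completion. It is DET.
So the tagging must be: DET ADJ ADJ DET CONJ ADJ DET ADJ DET.
Checking: rule 1 satisfied; rule 2 satisfied; rule 3 satisfied.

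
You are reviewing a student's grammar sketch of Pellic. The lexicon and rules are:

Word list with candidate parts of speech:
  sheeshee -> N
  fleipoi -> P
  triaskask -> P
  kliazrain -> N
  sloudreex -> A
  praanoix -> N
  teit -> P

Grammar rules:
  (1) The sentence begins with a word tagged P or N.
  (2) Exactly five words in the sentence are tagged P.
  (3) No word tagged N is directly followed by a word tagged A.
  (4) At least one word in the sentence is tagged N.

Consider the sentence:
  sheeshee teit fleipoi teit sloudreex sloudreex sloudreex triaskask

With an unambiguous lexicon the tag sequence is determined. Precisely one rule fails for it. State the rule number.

2

Fixed tagging: N P P P A A A P.
Applying the rules: R1 holds, R2 violated, R3 holds, R4 holds.
Only rule 2 fails.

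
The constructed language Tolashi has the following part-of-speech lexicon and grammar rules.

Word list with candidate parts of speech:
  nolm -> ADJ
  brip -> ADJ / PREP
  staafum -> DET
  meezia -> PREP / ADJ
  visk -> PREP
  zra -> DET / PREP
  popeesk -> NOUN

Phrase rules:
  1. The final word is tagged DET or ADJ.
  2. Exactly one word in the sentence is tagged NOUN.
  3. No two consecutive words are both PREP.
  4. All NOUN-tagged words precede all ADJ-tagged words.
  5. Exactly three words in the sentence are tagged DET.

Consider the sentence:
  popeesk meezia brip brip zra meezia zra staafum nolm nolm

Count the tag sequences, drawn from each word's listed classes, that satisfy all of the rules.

10

Candidates per position — 1:popeesk {NOUN}; 2:meezia {PREP,ADJ}; 3:brip {ADJ,PREP}; 4:brip {ADJ,PREP}; 5:zra {DET,PREP}; 6:meezia {PREP,ADJ}; 7:zra {DET,PREP}; 8:staafum {DET}; 9:nolm {ADJ}; 10:nolm {ADJ}.
There are 64 candidate sequences in total.
Checking each against the rules leaves 10 sequences.
Count = 10.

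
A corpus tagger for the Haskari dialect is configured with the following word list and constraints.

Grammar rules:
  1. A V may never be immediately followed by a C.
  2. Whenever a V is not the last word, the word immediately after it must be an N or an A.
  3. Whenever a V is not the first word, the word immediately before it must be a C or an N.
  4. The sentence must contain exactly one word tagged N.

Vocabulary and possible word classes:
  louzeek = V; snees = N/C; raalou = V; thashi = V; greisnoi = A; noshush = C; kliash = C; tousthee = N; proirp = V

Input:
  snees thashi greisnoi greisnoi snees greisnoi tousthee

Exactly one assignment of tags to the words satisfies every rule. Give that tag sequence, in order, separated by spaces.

Candidates per position — 1:snees {N,C}; 2:thashi {V}; 3:greisnoi {A}; 4:greisnoi {A}; 5:snees {N,C}; 6:greisnoi {A}; 7:tousthee {N}.
Position 1: N is ruled out by rule 4; that leaves C.
Position 5: N is ruled out by rule 4; that leaves C.
The unique satisfying tagging is: C V A A C A N.
Verifying each rule — rule 1 holds; rule 2 holds; rule 3 holds; rule 4 holds.

C V A A C A N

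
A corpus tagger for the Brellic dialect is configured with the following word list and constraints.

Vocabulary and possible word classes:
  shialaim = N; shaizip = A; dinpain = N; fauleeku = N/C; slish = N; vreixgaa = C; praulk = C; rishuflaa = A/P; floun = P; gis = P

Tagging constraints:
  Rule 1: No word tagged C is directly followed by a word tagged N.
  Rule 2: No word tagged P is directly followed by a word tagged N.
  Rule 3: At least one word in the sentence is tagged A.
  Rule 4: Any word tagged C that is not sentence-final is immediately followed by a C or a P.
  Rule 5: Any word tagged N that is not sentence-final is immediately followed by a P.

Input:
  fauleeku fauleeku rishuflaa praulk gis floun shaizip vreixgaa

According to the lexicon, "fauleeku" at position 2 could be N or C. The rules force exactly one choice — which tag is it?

C

Candidates per position — 1:fauleeku {N,C}; 2:fauleeku {N,C}; 3:rishuflaa {A,P}; 4:praulk {C}; 5:gis {P}; 6:floun {P}; 7:shaizip {A}; 8:vreixgaa {C}.
Position 1: N is ruled out by rule 5; that leaves C.
Position 2: N is ruled out by rule 1; that leaves C.
Position 3: A is ruled out by rule 4; that leaves P.
That leaves exactly one tagging: C C P C P P A C.
Checking: rule 1 holds; rule 2 holds; rule 3 holds; rule 4 holds; rule 5 holds.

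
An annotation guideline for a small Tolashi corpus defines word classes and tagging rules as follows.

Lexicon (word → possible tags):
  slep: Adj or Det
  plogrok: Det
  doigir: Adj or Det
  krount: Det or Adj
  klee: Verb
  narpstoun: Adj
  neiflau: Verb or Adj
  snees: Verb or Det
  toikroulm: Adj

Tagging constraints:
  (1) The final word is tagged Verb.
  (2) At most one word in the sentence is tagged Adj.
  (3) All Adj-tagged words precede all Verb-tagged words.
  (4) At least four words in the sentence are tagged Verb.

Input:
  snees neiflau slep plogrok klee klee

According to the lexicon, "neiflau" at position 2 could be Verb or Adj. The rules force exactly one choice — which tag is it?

Candidates per position — 1:snees {Verb,Det}; 2:neiflau {Verb,Adj}; 3:slep {Adj,Det}; 4:plogrok {Det}; 5:klee {Verb}; 6:klee {Verb}.
If word 1 were Det, no tagging could satisfy rule 4; so word 1 is Verb.
If word 2 were Adj, no tagging could satisfy rule 3; so word 2 is Verb.
If word 3 were Adj, no tagging could satisfy rule 3; so word 3 is Det.
The only consistent sequence is: Verb Verb Det Det Verb Verb.
Checking: rule 1 holds; rule 2 holds; rule 3 holds; rule 4 holds.

Verb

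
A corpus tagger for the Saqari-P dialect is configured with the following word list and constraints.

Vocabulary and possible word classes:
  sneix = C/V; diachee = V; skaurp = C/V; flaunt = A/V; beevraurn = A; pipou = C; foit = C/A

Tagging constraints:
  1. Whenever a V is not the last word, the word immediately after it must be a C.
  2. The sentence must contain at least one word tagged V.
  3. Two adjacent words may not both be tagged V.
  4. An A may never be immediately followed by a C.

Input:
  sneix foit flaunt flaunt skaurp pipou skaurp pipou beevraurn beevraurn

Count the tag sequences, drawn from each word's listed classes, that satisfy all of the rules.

12

Candidates per position — 1:sneix {C,V}; 2:foit {C,A}; 3:flaunt {A,V}; 4:flaunt {A,V}; 5:skaurp {C,V}; 6:pipou {C}; 7:skaurp {C,V}; 8:pipou {C}; 9:beevraurn {A}; 10:beevraurn {A}.
There are 64 candidate sequences in total.
Checking each against the rules leaves 12 sequences.
Count = 12.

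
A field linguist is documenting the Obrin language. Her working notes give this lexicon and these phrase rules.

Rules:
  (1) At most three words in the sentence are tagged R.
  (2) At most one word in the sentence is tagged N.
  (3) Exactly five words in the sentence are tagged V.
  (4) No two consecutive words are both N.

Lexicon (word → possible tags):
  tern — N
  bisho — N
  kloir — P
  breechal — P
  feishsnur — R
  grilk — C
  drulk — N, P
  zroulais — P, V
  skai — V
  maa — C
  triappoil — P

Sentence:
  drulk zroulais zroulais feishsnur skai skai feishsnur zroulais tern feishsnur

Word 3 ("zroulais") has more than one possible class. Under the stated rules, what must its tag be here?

Candidates per position — 1:drulk {N,P}; 2:zroulais {P,V}; 3:zroulais {P,V}; 4:feishsnur {R}; 5:skai {V}; 6:skai {V}; 7:feishsnur {R}; 8:zroulais {P,V}; 9:tern {N}; 10:feishsnur {R}.
If word 1 were N, no tagging could satisfy rule 2; so word 1 is P.
If word 2 were P, no tagging could satisfy rule 3; so word 2 is V.
If word 3 were P, no tagging could satisfy rule 3; so word 3 is V.
If word 8 were P, no tagging could satisfy rule 3; so word 8 is V.
The only consistent sequence is: P V V R V V R V N R.
Rule-by-rule: rule 1 ✓; rule 2 ✓; rule 3 ✓; rule 4 ✓.

V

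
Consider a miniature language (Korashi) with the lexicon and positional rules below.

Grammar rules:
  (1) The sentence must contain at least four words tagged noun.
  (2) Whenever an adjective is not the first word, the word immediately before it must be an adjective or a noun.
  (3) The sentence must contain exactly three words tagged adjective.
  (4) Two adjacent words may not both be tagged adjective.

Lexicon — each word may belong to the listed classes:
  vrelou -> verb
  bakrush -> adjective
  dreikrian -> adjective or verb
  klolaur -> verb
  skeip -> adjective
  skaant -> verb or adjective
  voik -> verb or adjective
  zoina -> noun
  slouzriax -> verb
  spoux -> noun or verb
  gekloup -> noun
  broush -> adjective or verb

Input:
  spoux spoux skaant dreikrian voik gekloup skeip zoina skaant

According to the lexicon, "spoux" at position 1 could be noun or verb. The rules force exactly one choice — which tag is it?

noun

Candidates per position — 1:spoux {noun,verb}; 2:spoux {noun,verb}; 3:skaant {verb,adjective}; 4:dreikrian {adjective,verb}; 5:voik {verb,adjective}; 6:gekloup {noun}; 7:skeip {adjective}; 8:zoina {noun}; 9:skaant {verb,adjective}.
If word 1 were verb, no tagging could satisfy rule 1; so word 1 is noun.
If word 2 were verb, no tagging could satisfy rule 1; so word 2 is noun.
The remaining ambiguous positions (3, 4, 5, 9) are resolved jointly — only one combination satisfies every rule.
The only consistent sequence is: noun noun adjective verb verb noun adjective noun adjective.
Checking: rule 1 satisfied; rule 2 satisfied; rule 3 satisfied; rule 4 satisfied.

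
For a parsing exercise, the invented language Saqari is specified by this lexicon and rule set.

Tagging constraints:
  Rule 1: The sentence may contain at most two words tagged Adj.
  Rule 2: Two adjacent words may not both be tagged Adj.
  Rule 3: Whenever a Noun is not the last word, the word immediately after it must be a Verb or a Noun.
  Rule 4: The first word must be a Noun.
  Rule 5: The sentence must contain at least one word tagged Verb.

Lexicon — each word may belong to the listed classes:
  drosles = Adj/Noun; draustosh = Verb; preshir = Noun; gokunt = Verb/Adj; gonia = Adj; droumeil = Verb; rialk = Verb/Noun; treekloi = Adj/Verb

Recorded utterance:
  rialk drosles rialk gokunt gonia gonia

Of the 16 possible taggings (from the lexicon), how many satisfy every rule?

0

Candidates per position — 1:rialk {Verb,Noun}; 2:drosles {Adj,Noun}; 3:rialk {Verb,Noun}; 4:gokunt {Verb,Adj}; 5:gonia {Adj}; 6:gonia {Adj}.
There are 16 candidate sequences in total.
Rule 2 cannot be satisfied by any choice of tags from the lexicon.
So there is no consistent tagging.
Count = 0.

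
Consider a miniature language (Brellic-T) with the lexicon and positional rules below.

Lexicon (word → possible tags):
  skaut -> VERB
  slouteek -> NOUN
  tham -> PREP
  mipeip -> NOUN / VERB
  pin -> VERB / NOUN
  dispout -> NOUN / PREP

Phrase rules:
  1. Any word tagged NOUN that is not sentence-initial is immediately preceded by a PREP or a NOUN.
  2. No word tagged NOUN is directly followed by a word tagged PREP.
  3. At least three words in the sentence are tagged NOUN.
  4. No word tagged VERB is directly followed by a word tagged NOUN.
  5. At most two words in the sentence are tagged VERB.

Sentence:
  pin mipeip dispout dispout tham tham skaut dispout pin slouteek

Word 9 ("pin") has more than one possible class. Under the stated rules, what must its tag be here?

Candidates per position — 1:pin {VERB,NOUN}; 2:mipeip {NOUN,VERB}; 3:dispout {NOUN,PREP}; 4:dispout {NOUN,PREP}; 5:tham {PREP}; 6:tham {PREP}; 7:skaut {VERB}; 8:dispout {NOUN,PREP}; 9:pin {VERB,NOUN}; 10:slouteek {NOUN}.
Position 2: tagging it NOUN would leave rule 2 unsatisfiable, so it must be VERB.
Position 3: tagging it NOUN would leave rule 1 unsatisfiable, so it must be PREP.
Position 4: tagging it NOUN would leave rule 2 unsatisfiable, so it must be PREP.
Position 8: tagging it NOUN would leave rule 1 unsatisfiable, so it must be PREP.
Position 9: tagging it VERB would leave rule 1 unsatisfiable, so it must be NOUN.
Position 1: tagging it VERB would leave rule 3 unsatisfiable, so it must be NOUN.
So the tagging must be: NOUN VERB PREP PREP PREP PREP VERB PREP NOUN NOUN.
Checking: rule 1 ✓; rule 2 ✓; rule 3 ✓; rule 4 ✓; rule 5 ✓.

NOUN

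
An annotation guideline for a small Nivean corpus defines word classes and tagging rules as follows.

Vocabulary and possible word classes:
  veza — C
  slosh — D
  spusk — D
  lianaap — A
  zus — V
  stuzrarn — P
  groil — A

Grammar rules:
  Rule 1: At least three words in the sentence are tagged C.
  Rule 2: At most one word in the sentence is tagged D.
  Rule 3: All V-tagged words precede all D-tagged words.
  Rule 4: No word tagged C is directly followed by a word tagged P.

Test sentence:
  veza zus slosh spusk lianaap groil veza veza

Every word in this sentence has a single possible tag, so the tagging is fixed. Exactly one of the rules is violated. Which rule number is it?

Fixed tagging: C V D D A A C C.
Rule check: R1 ok, R2 fails, R3 ok, R4 ok.
Only rule 2 fails.

2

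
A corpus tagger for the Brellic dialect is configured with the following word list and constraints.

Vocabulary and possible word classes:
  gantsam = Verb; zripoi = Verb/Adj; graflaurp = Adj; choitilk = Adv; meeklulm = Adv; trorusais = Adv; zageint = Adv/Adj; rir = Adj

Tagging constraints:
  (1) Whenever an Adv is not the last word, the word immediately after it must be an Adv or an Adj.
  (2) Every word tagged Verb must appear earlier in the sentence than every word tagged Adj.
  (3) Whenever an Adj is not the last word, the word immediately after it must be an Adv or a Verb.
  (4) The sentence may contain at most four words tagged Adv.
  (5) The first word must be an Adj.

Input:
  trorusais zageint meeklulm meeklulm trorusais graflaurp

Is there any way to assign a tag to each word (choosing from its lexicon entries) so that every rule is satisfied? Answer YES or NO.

NO

Candidates per position — 1:trorusais {Adv}; 2:zageint {Adv,Adj}; 3:meeklulm {Adv}; 4:meeklulm {Adv}; 5:trorusais {Adv}; 6:graflaurp {Adj}.
Rule 5 cannot be satisfied by any choice of tags from the lexicon.
So there is no consistent tagging.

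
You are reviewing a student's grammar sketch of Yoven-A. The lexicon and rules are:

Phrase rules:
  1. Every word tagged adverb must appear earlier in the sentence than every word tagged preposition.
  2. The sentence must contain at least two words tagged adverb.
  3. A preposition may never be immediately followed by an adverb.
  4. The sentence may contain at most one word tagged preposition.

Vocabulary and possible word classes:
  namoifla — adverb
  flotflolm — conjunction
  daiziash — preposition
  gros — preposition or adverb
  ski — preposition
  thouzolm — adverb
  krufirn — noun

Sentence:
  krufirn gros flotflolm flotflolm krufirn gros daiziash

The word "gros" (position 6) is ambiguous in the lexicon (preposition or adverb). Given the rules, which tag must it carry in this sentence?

Candidates per position — 1:krufirn {noun}; 2:gros {preposition,adverb}; 3:flotflolm {conjunction}; 4:flotflolm {conjunction}; 5:krufirn {noun}; 6:gros {preposition,adverb}; 7:daiziash {preposition}.
At position 2, choosing preposition makes rule 2 impossible to satisfy; hence adverb.
At position 6, choosing preposition makes rule 2 impossible to satisfy; hence adverb.
The only consistent sequence is: noun adverb conjunction conjunction noun adverb preposition.
Verifying each rule — rule 1 ✓; rule 2 ✓; rule 3 ✓; rule 4 ✓.

adverb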